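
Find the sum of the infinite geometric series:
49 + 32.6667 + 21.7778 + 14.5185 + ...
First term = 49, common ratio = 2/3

For |r| < 1, S = a / (1 - r)
S = 49 / (1 - (2/3))
S = 49 / (1/3)
S = 147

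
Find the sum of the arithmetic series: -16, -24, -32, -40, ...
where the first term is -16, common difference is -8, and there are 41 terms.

Sₙ = n/2 × (first + last)
Last term = a + (n-1)d = -16 + (41-1)×(-8) = -336
S_41 = 41/2 × (-16 + (-336))
S_41 = 41/2 × (-352) = -7216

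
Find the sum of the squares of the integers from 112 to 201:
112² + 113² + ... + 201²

Use ∑_{k=1}^{n} k² = n(n+1)(2n+1)/6, then subtract the first 111 terms.
∑_{k=1}^{201} k² = 201×202×403/6 = 2727101
∑_{k=1}^{111} k² = 111×112×223/6 = 462056
∑_{k=112}^{201} k² = 2727101 - 462056 = 2265045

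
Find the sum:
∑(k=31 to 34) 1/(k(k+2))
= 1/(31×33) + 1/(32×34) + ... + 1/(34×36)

Partial fractions: 1/(k(k+2)) = (1/2)[1/k - 1/(k+2)]
Telescoping leaves the first two and last two terms:
= (1/2)[1/31 + 1/32 - 1/35 - 1/36]
= 2237/624960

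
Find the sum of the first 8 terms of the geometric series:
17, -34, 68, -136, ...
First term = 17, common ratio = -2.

Sₙ = a(1 - rⁿ) / (1 - r)
S_8 = 17(1 - (-2)^8) / (1 - (-2))
S_8 = 17(1 - 256) / (3)
S_8 = -1445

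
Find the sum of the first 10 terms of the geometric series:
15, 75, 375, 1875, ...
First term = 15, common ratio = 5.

Sₙ = a(1 - rⁿ) / (1 - r)
S_10 = 15(1 - 5^10) / (1 - 5)
S_10 = 15(1 - 9765625) / (-4)
S_10 = 36621090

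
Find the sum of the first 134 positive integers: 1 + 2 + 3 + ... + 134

Formula: ∑k = n(n+1)/2
= 134×135/2
= 18090/2
= 9045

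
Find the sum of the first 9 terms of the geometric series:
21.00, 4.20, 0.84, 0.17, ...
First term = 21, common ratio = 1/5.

Sₙ = a(1 - rⁿ) / (1 - r)
S_9 = 21(1 - (1/5)^9) / (1 - (1/5))
S_9 = 21(1 - (1/1953125)) / (4/5)
S_9 = 10253901/390625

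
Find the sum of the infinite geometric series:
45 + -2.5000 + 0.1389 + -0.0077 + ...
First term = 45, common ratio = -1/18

For |r| < 1, S = a / (1 - r)
S = 45 / (1 - (-1/18))
S = 45 / (19/18)
S = 810/19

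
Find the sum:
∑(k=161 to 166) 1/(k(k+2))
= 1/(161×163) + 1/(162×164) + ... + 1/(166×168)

Partial fractions: 1/(k(k+2)) = (1/2)[1/k - 1/(k+2)]
Telescoping leaves the first two and last two terms:
= (1/2)[1/161 + 1/162 - 1/167 - 1/168]
= 7729/34845552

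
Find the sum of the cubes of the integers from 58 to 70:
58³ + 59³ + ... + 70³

Use ∑_{k=1}^{n} k³ = [n(n+1)/2]², then subtract the first 57 terms.
∑_{k=1}^{70} k³ = [70×71/2]² = 2485² = 6175225
∑_{k=1}^{57} k³ = [57×58/2]² = 1653² = 2732409
∑_{k=58}^{70} k³ = 6175225 - 2732409 = 3442816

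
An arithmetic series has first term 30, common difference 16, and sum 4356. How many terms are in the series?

Using S = n/2 × [2a + (n-1)d]
4356 = n/2 × [2(30) + (n-1)(16)]
4356 = n/2 × [60 + 16n - 16]
8712 = n × [44 + 16n]
16n² + (44)n - 8712 = 0
Discriminant: Δ = (44)² - 4(16)(-8712) = 1936 + 557568 = 559504
√Δ = 748
n = [-(44) + √Δ] / (2·16) = (-44 + 748) / 32 = 704 / 32 = 22
(The negative root is discarded since n must be a positive integer.)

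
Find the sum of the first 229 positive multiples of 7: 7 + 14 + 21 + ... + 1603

Factor out 7: = 7(1 + 2 + ... + 229) = 7 × n(n+1)/2
= 7 × 229×230/2
= 7 × 26335
= 184345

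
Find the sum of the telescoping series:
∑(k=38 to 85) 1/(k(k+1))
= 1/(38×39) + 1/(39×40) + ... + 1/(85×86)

Partial fractions: 1/(k(k+1)) = 1/k - 1/(k+1)
The series telescopes:
= (1/38 - 1/39) + (1/39 - 1/40) + ... + (1/85 - 1/86)
= 1/38 - 1/86
= 12/817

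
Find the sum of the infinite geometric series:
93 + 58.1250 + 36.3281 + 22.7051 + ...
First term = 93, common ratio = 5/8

For |r| < 1, S = a / (1 - r)
S = 93 / (1 - (5/8))
S = 93 / (3/8)
S = 248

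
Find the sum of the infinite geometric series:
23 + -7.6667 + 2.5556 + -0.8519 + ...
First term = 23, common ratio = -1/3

For |r| < 1, S = a / (1 - r)
S = 23 / (1 - (-1/3))
S = 23 / (4/3)
S = 69/4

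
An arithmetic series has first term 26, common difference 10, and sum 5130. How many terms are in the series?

Using S = n/2 × [2a + (n-1)d]
5130 = n/2 × [2(26) + (n-1)(10)]
5130 = n/2 × [52 + 10n - 10]
10260 = n × [42 + 10n]
10n² + (42)n - 10260 = 0
Discriminant: Δ = (42)² - 4(10)(-10260) = 1764 + 410400 = 412164
√Δ = 642
n = [-(42) + √Δ] / (2·10) = (-42 + 642) / 20 = 600 / 20 = 30
(The negative root is discarded since n must be a positive integer.)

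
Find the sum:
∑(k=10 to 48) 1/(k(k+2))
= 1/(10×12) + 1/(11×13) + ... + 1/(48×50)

Partial fractions: 1/(k(k+2)) = (1/2)[1/k - 1/(k+2)]
Telescoping leaves the first two and last two terms:
= (1/2)[1/10 + 1/11 - 1/49 - 1/50]
= 1014/13475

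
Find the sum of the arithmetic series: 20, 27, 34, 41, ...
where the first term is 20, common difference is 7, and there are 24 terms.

Sₙ = n/2 × (first + last)
Last term = a + (n-1)d = 20 + (24-1)×7 = 181
S_24 = 24/2 × (20 + 181)
S_24 = 24/2 × 201 = 2412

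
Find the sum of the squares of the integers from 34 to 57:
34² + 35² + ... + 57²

Use ∑_{k=1}^{n} k² = n(n+1)(2n+1)/6, then subtract the first 33 terms.
∑_{k=1}^{57} k² = 57×58×115/6 = 63365
∑_{k=1}^{33} k² = 33×34×67/6 = 12529
∑_{k=34}^{57} k² = 63365 - 12529 = 50836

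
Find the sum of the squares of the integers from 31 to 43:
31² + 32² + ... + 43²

Use ∑_{k=1}^{n} k² = n(n+1)(2n+1)/6, then subtract the first 30 terms.
∑_{k=1}^{43} k² = 43×44×87/6 = 27434
∑_{k=1}^{30} k² = 30×31×61/6 = 9455
∑_{k=31}^{43} k² = 27434 - 9455 = 17979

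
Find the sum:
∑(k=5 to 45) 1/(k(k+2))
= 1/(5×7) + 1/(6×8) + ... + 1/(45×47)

Partial fractions: 1/(k(k+2)) = (1/2)[1/k - 1/(k+2)]
Telescoping leaves the first two and last two terms:
= (1/2)[1/5 + 1/6 - 1/46 - 1/47]
= 2624/16215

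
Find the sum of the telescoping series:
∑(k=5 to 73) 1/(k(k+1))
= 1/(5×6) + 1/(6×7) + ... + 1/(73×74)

Partial fractions: 1/(k(k+1)) = 1/k - 1/(k+1)
The series telescopes:
= (1/5 - 1/6) + (1/6 - 1/7) + ... + (1/73 - 1/74)
= 1/5 - 1/74
= 69/370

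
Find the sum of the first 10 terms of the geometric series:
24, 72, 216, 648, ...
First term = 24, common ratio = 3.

Sₙ = a(1 - rⁿ) / (1 - r)
S_10 = 24(1 - 3^10) / (1 - 3)
S_10 = 24(1 - 59049) / (-2)
S_10 = 708576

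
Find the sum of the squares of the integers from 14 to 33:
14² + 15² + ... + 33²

Use ∑_{k=1}^{n} k² = n(n+1)(2n+1)/6, then subtract the first 13 terms.
∑_{k=1}^{33} k² = 33×34×67/6 = 12529
∑_{k=1}^{13} k² = 13×14×27/6 = 819
∑_{k=14}^{33} k² = 12529 - 819 = 11710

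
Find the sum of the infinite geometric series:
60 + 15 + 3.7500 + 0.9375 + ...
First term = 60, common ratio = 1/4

For |r| < 1, S = a / (1 - r)
S = 60 / (1 - (1/4))
S = 60 / (3/4)
S = 80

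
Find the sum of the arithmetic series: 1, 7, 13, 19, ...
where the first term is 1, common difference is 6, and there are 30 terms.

Sₙ = n/2 × (first + last)
Last term = a + (n-1)d = 1 + (30-1)×6 = 175
S_30 = 30/2 × (1 + 175)
S_30 = 30/2 × 176 = 2640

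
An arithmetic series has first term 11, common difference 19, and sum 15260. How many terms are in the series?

Using S = n/2 × [2a + (n-1)d]
15260 = n/2 × [2(11) + (n-1)(19)]
15260 = n/2 × [22 + 19n - 19]
30520 = n × [3 + 19n]
19n² + (3)n - 30520 = 0
Discriminant: Δ = (3)² - 4(19)(-30520) = 9 + 2319520 = 2319529
√Δ = 1523
n = [-(3) + √Δ] / (2·19) = (-3 + 1523) / 38 = 1520 / 38 = 40
(The negative root is discarded since n must be a positive integer.)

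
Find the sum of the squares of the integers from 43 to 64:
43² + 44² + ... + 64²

Use ∑_{k=1}^{n} k² = n(n+1)(2n+1)/6, then subtract the first 42 terms.
∑_{k=1}^{64} k² = 64×65×129/6 = 89440
∑_{k=1}^{42} k² = 42×43×85/6 = 25585
∑_{k=43}^{64} k² = 89440 - 25585 = 63855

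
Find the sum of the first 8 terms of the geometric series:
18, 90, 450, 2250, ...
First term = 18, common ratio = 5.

Sₙ = a(1 - rⁿ) / (1 - r)
S_8 = 18(1 - 5^8) / (1 - 5)
S_8 = 18(1 - 390625) / (-4)
S_8 = 1757808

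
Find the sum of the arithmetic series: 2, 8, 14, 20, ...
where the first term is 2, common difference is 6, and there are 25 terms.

Sₙ = n/2 × (first + last)
Last term = a + (n-1)d = 2 + (25-1)×6 = 146
S_25 = 25/2 × (2 + 146)
S_25 = 25/2 × 148 = 1850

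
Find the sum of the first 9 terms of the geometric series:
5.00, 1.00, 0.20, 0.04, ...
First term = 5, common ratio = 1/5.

Sₙ = a(1 - rⁿ) / (1 - r)
S_9 = 5(1 - (1/5)^9) / (1 - (1/5))
S_9 = 5(1 - (1/1953125)) / (4/5)
S_9 = 488281/78125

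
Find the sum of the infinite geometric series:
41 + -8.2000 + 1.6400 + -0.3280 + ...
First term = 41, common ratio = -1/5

For |r| < 1, S = a / (1 - r)
S = 41 / (1 - (-1/5))
S = 41 / (6/5)
S = 205/6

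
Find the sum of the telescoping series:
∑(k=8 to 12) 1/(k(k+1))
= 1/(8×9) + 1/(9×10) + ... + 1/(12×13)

Partial fractions: 1/(k(k+1)) = 1/k - 1/(k+1)
The series telescopes:
= (1/8 - 1/9) + (1/9 - 1/10) + ... + (1/12 - 1/13)
= 1/8 - 1/13
= 5/104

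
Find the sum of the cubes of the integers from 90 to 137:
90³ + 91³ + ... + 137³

Use ∑_{k=1}^{n} k³ = [n(n+1)/2]², then subtract the first 89 terms.
∑_{k=1}^{137} k³ = [137×138/2]² = 9453² = 89359209
∑_{k=1}^{89} k³ = [89×90/2]² = 4005² = 16040025
∑_{k=90}^{137} k³ = 89359209 - 16040025 = 73319184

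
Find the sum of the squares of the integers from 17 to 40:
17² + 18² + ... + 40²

Use ∑_{k=1}^{n} k² = n(n+1)(2n+1)/6, then subtract the first 16 terms.
∑_{k=1}^{40} k² = 40×41×81/6 = 22140
∑_{k=1}^{16} k² = 16×17×33/6 = 1496
∑_{k=17}^{40} k² = 22140 - 1496 = 20644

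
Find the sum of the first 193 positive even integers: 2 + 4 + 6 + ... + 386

Sum of first n even numbers = n(n+1)
= 193×194
= 37442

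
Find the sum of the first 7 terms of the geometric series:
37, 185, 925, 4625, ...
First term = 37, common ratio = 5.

Sₙ = a(1 - rⁿ) / (1 - r)
S_7 = 37(1 - 5^7) / (1 - 5)
S_7 = 37(1 - 78125) / (-4)
S_7 = 722647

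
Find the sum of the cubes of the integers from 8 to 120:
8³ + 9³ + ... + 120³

Use ∑_{k=1}^{n} k³ = [n(n+1)/2]², then subtract the first 7 terms.
∑_{k=1}^{120} k³ = [120×121/2]² = 7260² = 52707600
∑_{k=1}^{7} k³ = [7×8/2]² = 28² = 784
∑_{k=8}^{120} k³ = 52707600 - 784 = 52706816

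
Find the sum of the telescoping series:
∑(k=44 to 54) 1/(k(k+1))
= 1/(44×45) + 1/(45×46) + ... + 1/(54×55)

Partial fractions: 1/(k(k+1)) = 1/k - 1/(k+1)
The series telescopes:
= (1/44 - 1/45) + (1/45 - 1/46) + ... + (1/54 - 1/55)
= 1/44 - 1/55
= 1/220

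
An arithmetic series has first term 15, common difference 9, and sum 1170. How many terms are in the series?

Using S = n/2 × [2a + (n-1)d]
1170 = n/2 × [2(15) + (n-1)(9)]
1170 = n/2 × [30 + 9n - 9]
2340 = n × [21 + 9n]
9n² + (21)n - 2340 = 0
Discriminant: Δ = (21)² - 4(9)(-2340) = 441 + 84240 = 84681
√Δ = 291
n = [-(21) + √Δ] / (2·9) = (-21 + 291) / 18 = 270 / 18 = 15
(The negative root is discarded since n must be a positive integer.)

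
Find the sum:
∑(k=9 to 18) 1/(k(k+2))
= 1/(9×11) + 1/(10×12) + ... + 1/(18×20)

Partial fractions: 1/(k(k+2)) = (1/2)[1/k - 1/(k+2)]
Telescoping leaves the first two and last two terms:
= (1/2)[1/9 + 1/10 - 1/19 - 1/20]
= 371/6840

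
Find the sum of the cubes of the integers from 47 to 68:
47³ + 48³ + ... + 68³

Use ∑_{k=1}^{n} k³ = [n(n+1)/2]², then subtract the first 46 terms.
∑_{k=1}^{68} k³ = [68×69/2]² = 2346² = 5503716
∑_{k=1}^{46} k³ = [46×47/2]² = 1081² = 1168561
∑_{k=47}^{68} k³ = 5503716 - 1168561 = 4335155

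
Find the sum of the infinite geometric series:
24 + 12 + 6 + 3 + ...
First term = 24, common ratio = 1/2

For |r| < 1, S = a / (1 - r)
S = 24 / (1 - (1/2))
S = 24 / (1/2)
S = 48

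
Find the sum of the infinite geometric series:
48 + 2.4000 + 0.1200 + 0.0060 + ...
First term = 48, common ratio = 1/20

For |r| < 1, S = a / (1 - r)
S = 48 / (1 - (1/20))
S = 48 / (19/20)
S = 960/19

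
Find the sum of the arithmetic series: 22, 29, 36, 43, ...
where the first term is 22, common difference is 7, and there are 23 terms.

Sₙ = n/2 × (first + last)
Last term = a + (n-1)d = 22 + (23-1)×7 = 176
S_23 = 23/2 × (22 + 176)
S_23 = 23/2 × 198 = 2277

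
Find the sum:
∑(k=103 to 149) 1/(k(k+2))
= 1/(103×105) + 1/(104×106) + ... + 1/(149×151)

Partial fractions: 1/(k(k+2)) = (1/2)[1/k - 1/(k+2)]
Telescoping leaves the first two and last two terms:
= (1/2)[1/103 + 1/104 - 1/150 - 1/151]
= 732119/242626800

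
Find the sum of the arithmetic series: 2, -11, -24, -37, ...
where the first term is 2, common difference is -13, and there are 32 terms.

Sₙ = n/2 × (first + last)
Last term = a + (n-1)d = 2 + (32-1)×(-13) = -401
S_32 = 32/2 × (2 + (-401))
S_32 = 32/2 × (-399) = -6384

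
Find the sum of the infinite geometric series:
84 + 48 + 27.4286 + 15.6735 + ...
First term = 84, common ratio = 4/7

For |r| < 1, S = a / (1 - r)
S = 84 / (1 - (4/7))
S = 84 / (3/7)
S = 196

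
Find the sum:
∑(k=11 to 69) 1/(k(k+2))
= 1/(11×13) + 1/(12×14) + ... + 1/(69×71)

Partial fractions: 1/(k(k+2)) = (1/2)[1/k - 1/(k+2)]
Telescoping leaves the first two and last two terms:
= (1/2)[1/11 + 1/12 - 1/70 - 1/71]
= 47849/656040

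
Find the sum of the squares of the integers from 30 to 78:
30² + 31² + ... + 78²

Use ∑_{k=1}^{n} k² = n(n+1)(2n+1)/6, then subtract the first 29 terms.
∑_{k=1}^{78} k² = 78×79×157/6 = 161239
∑_{k=1}^{29} k² = 29×30×59/6 = 8555
∑_{k=30}^{78} k² = 161239 - 8555 = 152684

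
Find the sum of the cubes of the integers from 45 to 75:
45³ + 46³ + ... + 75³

Use ∑_{k=1}^{n} k³ = [n(n+1)/2]², then subtract the first 44 terms.
∑_{k=1}^{75} k³ = [75×76/2]² = 2850² = 8122500
∑_{k=1}^{44} k³ = [44×45/2]² = 990² = 980100
∑_{k=45}^{75} k³ = 8122500 - 980100 = 7142400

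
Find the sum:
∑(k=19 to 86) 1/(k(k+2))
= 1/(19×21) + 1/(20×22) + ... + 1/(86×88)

Partial fractions: 1/(k(k+2)) = (1/2)[1/k - 1/(k+2)]
Telescoping leaves the first two and last two terms:
= (1/2)[1/19 + 1/20 - 1/87 - 1/88]
= 58021/1454640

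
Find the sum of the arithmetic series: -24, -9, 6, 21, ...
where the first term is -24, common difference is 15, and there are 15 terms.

Sₙ = n/2 × (first + last)
Last term = a + (n-1)d = -24 + (15-1)×15 = 186
S_15 = 15/2 × (-24 + 186)
S_15 = 15/2 × 162 = 1215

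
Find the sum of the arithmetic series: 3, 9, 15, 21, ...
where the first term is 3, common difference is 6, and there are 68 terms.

Sₙ = n/2 × (first + last)
Last term = a + (n-1)d = 3 + (68-1)×6 = 405
S_68 = 68/2 × (3 + 405)
S_68 = 68/2 × 408 = 13872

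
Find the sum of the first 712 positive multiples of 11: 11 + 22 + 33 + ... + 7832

Factor out 11: = 11(1 + 2 + ... + 712) = 11 × n(n+1)/2
= 11 × 712×713/2
= 11 × 253828
= 2792108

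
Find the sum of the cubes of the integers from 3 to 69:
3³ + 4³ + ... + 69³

Use ∑_{k=1}^{n} k³ = [n(n+1)/2]², then subtract the first 2 terms.
∑_{k=1}^{69} k³ = [69×70/2]² = 2415² = 5832225
∑_{k=1}^{2} k³ = [2×3/2]² = 3² = 9
∑_{k=3}^{69} k³ = 5832225 - 9 = 5832216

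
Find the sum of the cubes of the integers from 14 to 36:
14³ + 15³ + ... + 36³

Use ∑_{k=1}^{n} k³ = [n(n+1)/2]², then subtract the first 13 terms.
∑_{k=1}^{36} k³ = [36×37/2]² = 666² = 443556
∑_{k=1}^{13} k³ = [13×14/2]² = 91² = 8281
∑_{k=14}^{36} k³ = 443556 - 8281 = 435275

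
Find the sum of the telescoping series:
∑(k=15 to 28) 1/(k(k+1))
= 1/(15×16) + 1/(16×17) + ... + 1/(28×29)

Partial fractions: 1/(k(k+1)) = 1/k - 1/(k+1)
The series telescopes:
= (1/15 - 1/16) + (1/16 - 1/17) + ... + (1/28 - 1/29)
= 1/15 - 1/29
= 14/435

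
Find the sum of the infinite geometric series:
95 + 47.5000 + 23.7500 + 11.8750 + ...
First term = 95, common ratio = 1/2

For |r| < 1, S = a / (1 - r)
S = 95 / (1 - (1/2))
S = 95 / (1/2)
S = 190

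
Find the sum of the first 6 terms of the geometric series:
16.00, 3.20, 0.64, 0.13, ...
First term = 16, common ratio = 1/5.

Sₙ = a(1 - rⁿ) / (1 - r)
S_6 = 16(1 - (1/5)^6) / (1 - (1/5))
S_6 = 16(1 - (1/15625)) / (4/5)
S_6 = 62496/3125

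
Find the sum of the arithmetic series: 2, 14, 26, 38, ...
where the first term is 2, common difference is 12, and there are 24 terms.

Sₙ = n/2 × (first + last)
Last term = a + (n-1)d = 2 + (24-1)×12 = 278
S_24 = 24/2 × (2 + 278)
S_24 = 24/2 × 280 = 3360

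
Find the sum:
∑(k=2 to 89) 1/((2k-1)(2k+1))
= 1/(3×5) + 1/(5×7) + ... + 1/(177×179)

Partial fractions: 1/((2k-1)(2k+1)) = (1/2)[1/(2k-1) - 1/(2k+1)]
The series telescopes:
= (1/2)[1/3 - 1/179]
= 88/537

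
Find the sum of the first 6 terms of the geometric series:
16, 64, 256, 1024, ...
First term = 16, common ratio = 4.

Sₙ = a(1 - rⁿ) / (1 - r)
S_6 = 16(1 - 4^6) / (1 - 4)
S_6 = 16(1 - 4096) / (-3)
S_6 = 21840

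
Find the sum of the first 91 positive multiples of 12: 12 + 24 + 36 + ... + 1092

Factor out 12: = 12(1 + 2 + ... + 91) = 12 × n(n+1)/2
= 12 × 91×92/2
= 12 × 4186
= 50232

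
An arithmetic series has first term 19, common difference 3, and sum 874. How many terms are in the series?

Using S = n/2 × [2a + (n-1)d]
874 = n/2 × [2(19) + (n-1)(3)]
874 = n/2 × [38 + 3n - 3]
1748 = n × [35 + 3n]
3n² + (35)n - 1748 = 0
Discriminant: Δ = (35)² - 4(3)(-1748) = 1225 + 20976 = 22201
√Δ = 149
n = [-(35) + √Δ] / (2·3) = (-35 + 149) / 6 = 114 / 6 = 19
(The negative root is discarded since n must be a positive integer.)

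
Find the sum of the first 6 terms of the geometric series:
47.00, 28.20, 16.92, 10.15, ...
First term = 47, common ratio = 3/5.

Sₙ = a(1 - rⁿ) / (1 - r)
S_6 = 47(1 - (3/5)^6) / (1 - (3/5))
S_6 = 47(1 - (729/15625)) / (2/5)
S_6 = 350056/3125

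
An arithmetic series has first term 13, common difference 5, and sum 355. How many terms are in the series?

Using S = n/2 × [2a + (n-1)d]
355 = n/2 × [2(13) + (n-1)(5)]
355 = n/2 × [26 + 5n - 5]
710 = n × [21 + 5n]
5n² + (21)n - 710 = 0
Discriminant: Δ = (21)² - 4(5)(-710) = 441 + 14200 = 14641
√Δ = 121
n = [-(21) + √Δ] / (2·5) = (-21 + 121) / 10 = 100 / 10 = 10
(The negative root is discarded since n must be a positive integer.)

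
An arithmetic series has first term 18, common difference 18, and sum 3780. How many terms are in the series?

Using S = n/2 × [2a + (n-1)d]
3780 = n/2 × [2(18) + (n-1)(18)]
3780 = n/2 × [36 + 18n - 18]
7560 = n × [18 + 18n]
18n² + (18)n - 7560 = 0
Discriminant: Δ = (18)² - 4(18)(-7560) = 324 + 544320 = 544644
√Δ = 738
n = [-(18) + √Δ] / (2·18) = (-18 + 738) / 36 = 720 / 36 = 20
(The negative root is discarded since n must be a positive integer.)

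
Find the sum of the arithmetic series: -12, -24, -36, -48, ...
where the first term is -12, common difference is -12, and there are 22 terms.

Sₙ = n/2 × (first + last)
Last term = a + (n-1)d = -12 + (22-1)×(-12) = -264
S_22 = 22/2 × (-12 + (-264))
S_22 = 22/2 × (-276) = -3036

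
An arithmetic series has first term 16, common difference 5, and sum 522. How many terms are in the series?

Using S = n/2 × [2a + (n-1)d]
522 = n/2 × [2(16) + (n-1)(5)]
522 = n/2 × [32 + 5n - 5]
1044 = n × [27 + 5n]
5n² + (27)n - 1044 = 0
Discriminant: Δ = (27)² - 4(5)(-1044) = 729 + 20880 = 21609
√Δ = 147
n = [-(27) + √Δ] / (2·5) = (-27 + 147) / 10 = 120 / 10 = 12
(The negative root is discarded since n must be a positive integer.)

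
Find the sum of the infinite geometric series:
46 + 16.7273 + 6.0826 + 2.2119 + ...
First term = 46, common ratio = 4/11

For |r| < 1, S = a / (1 - r)
S = 46 / (1 - (4/11))
S = 46 / (7/11)
S = 506/7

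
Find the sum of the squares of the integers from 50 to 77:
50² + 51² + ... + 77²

Use ∑_{k=1}^{n} k² = n(n+1)(2n+1)/6, then subtract the first 49 terms.
∑_{k=1}^{77} k² = 77×78×155/6 = 155155
∑_{k=1}^{49} k² = 49×50×99/6 = 40425
∑_{k=50}^{77} k² = 155155 - 40425 = 114730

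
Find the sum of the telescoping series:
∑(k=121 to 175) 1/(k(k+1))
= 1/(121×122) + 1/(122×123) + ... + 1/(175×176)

Partial fractions: 1/(k(k+1)) = 1/k - 1/(k+1)
The series telescopes:
= (1/121 - 1/122) + (1/122 - 1/123) + ... + (1/175 - 1/176)
= 1/121 - 1/176
= 5/1936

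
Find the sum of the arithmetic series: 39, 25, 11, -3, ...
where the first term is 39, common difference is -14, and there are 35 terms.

Sₙ = n/2 × (first + last)
Last term = a + (n-1)d = 39 + (35-1)×(-14) = -437
S_35 = 35/2 × (39 + (-437))
S_35 = 35/2 × (-398) = -6965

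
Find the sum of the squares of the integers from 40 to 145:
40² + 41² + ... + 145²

Use ∑_{k=1}^{n} k² = n(n+1)(2n+1)/6, then subtract the first 39 terms.
∑_{k=1}^{145} k² = 145×146×291/6 = 1026745
∑_{k=1}^{39} k² = 39×40×79/6 = 20540
∑_{k=40}^{145} k² = 1026745 - 20540 = 1006205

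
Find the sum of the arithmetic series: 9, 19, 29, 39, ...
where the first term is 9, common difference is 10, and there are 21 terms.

Sₙ = n/2 × (first + last)
Last term = a + (n-1)d = 9 + (21-1)×10 = 209
S_21 = 21/2 × (9 + 209)
S_21 = 21/2 × 218 = 2289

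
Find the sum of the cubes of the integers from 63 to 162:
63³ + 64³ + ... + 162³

Use ∑_{k=1}^{n} k³ = [n(n+1)/2]², then subtract the first 62 terms.
∑_{k=1}^{162} k³ = [162×163/2]² = 13203² = 174319209
∑_{k=1}^{62} k³ = [62×63/2]² = 1953² = 3814209
∑_{k=63}^{162} k³ = 174319209 - 3814209 = 170505000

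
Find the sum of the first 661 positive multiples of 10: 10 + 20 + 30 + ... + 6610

Factor out 10: = 10(1 + 2 + ... + 661) = 10 × n(n+1)/2
= 10 × 661×662/2
= 10 × 218791
= 2187910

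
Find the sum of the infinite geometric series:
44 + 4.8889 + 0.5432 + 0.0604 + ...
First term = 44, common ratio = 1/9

For |r| < 1, S = a / (1 - r)
S = 44 / (1 - (1/9))
S = 44 / (8/9)
S = 99/2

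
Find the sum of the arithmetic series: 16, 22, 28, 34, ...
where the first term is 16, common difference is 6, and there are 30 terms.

Sₙ = n/2 × (first + last)
Last term = a + (n-1)d = 16 + (30-1)×6 = 190
S_30 = 30/2 × (16 + 190)
S_30 = 30/2 × 206 = 3090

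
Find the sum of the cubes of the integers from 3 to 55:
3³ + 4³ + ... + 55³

Use ∑_{k=1}^{n} k³ = [n(n+1)/2]², then subtract the first 2 terms.
∑_{k=1}^{55} k³ = [55×56/2]² = 1540² = 2371600
∑_{k=1}^{2} k³ = [2×3/2]² = 3² = 9
∑_{k=3}^{55} k³ = 2371600 - 9 = 2371591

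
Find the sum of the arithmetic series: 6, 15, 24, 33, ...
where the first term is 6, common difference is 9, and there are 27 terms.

Sₙ = n/2 × (first + last)
Last term = a + (n-1)d = 6 + (27-1)×9 = 240
S_27 = 27/2 × (6 + 240)
S_27 = 27/2 × 246 = 3321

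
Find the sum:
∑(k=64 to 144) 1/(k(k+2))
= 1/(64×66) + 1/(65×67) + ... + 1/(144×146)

Partial fractions: 1/(k(k+2)) = (1/2)[1/k - 1/(k+2)]
Telescoping leaves the first two and last two terms:
= (1/2)[1/64 + 1/65 - 1/145 - 1/146]
= 152037/17613440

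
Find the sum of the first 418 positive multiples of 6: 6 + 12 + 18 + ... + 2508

Factor out 6: = 6(1 + 2 + ... + 418) = 6 × n(n+1)/2
= 6 × 418×419/2
= 6 × 87571
= 525426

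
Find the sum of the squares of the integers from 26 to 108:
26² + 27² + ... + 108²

Use ∑_{k=1}^{n} k² = n(n+1)(2n+1)/6, then subtract the first 25 terms.
∑_{k=1}^{108} k² = 108×109×217/6 = 425754
∑_{k=1}^{25} k² = 25×26×51/6 = 5525
∑_{k=26}^{108} k² = 425754 - 5525 = 420229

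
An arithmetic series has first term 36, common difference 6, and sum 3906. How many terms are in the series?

Using S = n/2 × [2a + (n-1)d]
3906 = n/2 × [2(36) + (n-1)(6)]
3906 = n/2 × [72 + 6n - 6]
7812 = n × [66 + 6n]
6n² + (66)n - 7812 = 0
Discriminant: Δ = (66)² - 4(6)(-7812) = 4356 + 187488 = 191844
√Δ = 438
n = [-(66) + √Δ] / (2·6) = (-66 + 438) / 12 = 372 / 12 = 31
(The negative root is discarded since n must be a positive integer.)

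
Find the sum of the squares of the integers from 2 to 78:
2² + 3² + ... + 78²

Use ∑_{k=1}^{n} k² = n(n+1)(2n+1)/6, then subtract the first 1 terms.
∑_{k=1}^{78} k² = 78×79×157/6 = 161239
∑_{k=1}^{1} k² = 1×2×3/6 = 1
∑_{k=2}^{78} k² = 161239 - 1 = 161238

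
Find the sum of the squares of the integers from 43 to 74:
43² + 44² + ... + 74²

Use ∑_{k=1}^{n} k² = n(n+1)(2n+1)/6, then subtract the first 42 terms.
∑_{k=1}^{74} k² = 74×75×149/6 = 137825
∑_{k=1}^{42} k² = 42×43×85/6 = 25585
∑_{k=43}^{74} k² = 137825 - 25585 = 112240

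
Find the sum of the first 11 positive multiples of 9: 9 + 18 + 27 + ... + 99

Factor out 9: = 9(1 + 2 + ... + 11) = 9 × n(n+1)/2
= 9 × 11×12/2
= 9 × 66
= 594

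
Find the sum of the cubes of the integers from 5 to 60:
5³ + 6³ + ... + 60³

Use ∑_{k=1}^{n} k³ = [n(n+1)/2]², then subtract the first 4 terms.
∑_{k=1}^{60} k³ = [60×61/2]² = 1830² = 3348900
∑_{k=1}^{4} k³ = [4×5/2]² = 10² = 100
∑_{k=5}^{60} k³ = 3348900 - 100 = 3348800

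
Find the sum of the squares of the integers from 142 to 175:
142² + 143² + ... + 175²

Use ∑_{k=1}^{n} k² = n(n+1)(2n+1)/6, then subtract the first 141 terms.
∑_{k=1}^{175} k² = 175×176×351/6 = 1801800
∑_{k=1}^{141} k² = 141×142×283/6 = 944371
∑_{k=142}^{175} k² = 1801800 - 944371 = 857429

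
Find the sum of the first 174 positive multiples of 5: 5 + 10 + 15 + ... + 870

Factor out 5: = 5(1 + 2 + ... + 174) = 5 × n(n+1)/2
= 5 × 174×175/2
= 5 × 15225
= 76125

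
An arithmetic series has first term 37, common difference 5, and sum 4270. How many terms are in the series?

Using S = n/2 × [2a + (n-1)d]
4270 = n/2 × [2(37) + (n-1)(5)]
4270 = n/2 × [74 + 5n - 5]
8540 = n × [69 + 5n]
5n² + (69)n - 8540 = 0
Discriminant: Δ = (69)² - 4(5)(-8540) = 4761 + 170800 = 175561
√Δ = 419
n = [-(69) + √Δ] / (2·5) = (-69 + 419) / 10 = 350 / 10 = 35
(The negative root is discarded since n must be a positive integer.)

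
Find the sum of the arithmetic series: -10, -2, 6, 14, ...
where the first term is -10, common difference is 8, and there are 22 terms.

Sₙ = n/2 × (first + last)
Last term = a + (n-1)d = -10 + (22-1)×8 = 158
S_22 = 22/2 × (-10 + 158)
S_22 = 22/2 × 148 = 1628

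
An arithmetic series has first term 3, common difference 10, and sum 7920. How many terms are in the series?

Using S = n/2 × [2a + (n-1)d]
7920 = n/2 × [2(3) + (n-1)(10)]
7920 = n/2 × [6 + 10n - 10]
15840 = n × [-4 + 10n]
10n² + (-4)n - 15840 = 0
Discriminant: Δ = (-4)² - 4(10)(-15840) = 16 + 633600 = 633616
√Δ = 796
n = [-(-4) + √Δ] / (2·10) = (4 + 796) / 20 = 800 / 20 = 40
(The negative root is discarded since n must be a positive integer.)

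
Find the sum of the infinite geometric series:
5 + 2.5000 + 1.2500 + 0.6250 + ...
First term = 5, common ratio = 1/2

For |r| < 1, S = a / (1 - r)
S = 5 / (1 - (1/2))
S = 5 / (1/2)
S = 10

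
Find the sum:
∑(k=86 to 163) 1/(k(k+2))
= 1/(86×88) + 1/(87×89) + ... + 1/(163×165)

Partial fractions: 1/(k(k+2)) = (1/2)[1/k - 1/(k+2)]
Telescoping leaves the first two and last two terms:
= (1/2)[1/86 + 1/87 - 1/164 - 1/165]
= 369967/67487640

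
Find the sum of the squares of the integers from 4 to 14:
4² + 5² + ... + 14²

Use ∑_{k=1}^{n} k² = n(n+1)(2n+1)/6, then subtract the first 3 terms.
∑_{k=1}^{14} k² = 14×15×29/6 = 1015
∑_{k=1}^{3} k² = 3×4×7/6 = 14
∑_{k=4}^{14} k² = 1015 - 14 = 1001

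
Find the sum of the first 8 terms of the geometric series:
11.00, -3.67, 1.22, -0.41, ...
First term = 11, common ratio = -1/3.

Sₙ = a(1 - rⁿ) / (1 - r)
S_8 = 11(1 - (-1/3)^8) / (1 - (-1/3))
S_8 = 11(1 - (1/6561)) / (4/3)
S_8 = 18040/2187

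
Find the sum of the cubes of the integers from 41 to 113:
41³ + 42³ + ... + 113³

Use ∑_{k=1}^{n} k³ = [n(n+1)/2]², then subtract the first 40 terms.
∑_{k=1}^{113} k³ = [113×114/2]² = 6441² = 41486481
∑_{k=1}^{40} k³ = [40×41/2]² = 820² = 672400
∑_{k=41}^{113} k³ = 41486481 - 672400 = 40814081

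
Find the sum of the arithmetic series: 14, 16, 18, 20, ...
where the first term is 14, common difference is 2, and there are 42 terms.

Sₙ = n/2 × (first + last)
Last term = a + (n-1)d = 14 + (42-1)×2 = 96
S_42 = 42/2 × (14 + 96)
S_42 = 42/2 × 110 = 2310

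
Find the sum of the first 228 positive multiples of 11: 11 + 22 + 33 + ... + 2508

Factor out 11: = 11(1 + 2 + ... + 228) = 11 × n(n+1)/2
= 11 × 228×229/2
= 11 × 26106
= 287166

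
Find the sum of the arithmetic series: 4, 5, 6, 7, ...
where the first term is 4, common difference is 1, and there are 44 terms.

Sₙ = n/2 × (first + last)
Last term = a + (n-1)d = 4 + (44-1)×1 = 47
S_44 = 44/2 × (4 + 47)
S_44 = 44/2 × 51 = 1122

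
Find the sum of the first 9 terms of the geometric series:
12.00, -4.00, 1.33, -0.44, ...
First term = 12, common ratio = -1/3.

Sₙ = a(1 - rⁿ) / (1 - r)
S_9 = 12(1 - (-1/3)^9) / (1 - (-1/3))
S_9 = 12(1 - (-1/19683)) / (4/3)
S_9 = 19684/2187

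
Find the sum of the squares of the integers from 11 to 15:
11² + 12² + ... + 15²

Use ∑_{k=1}^{n} k² = n(n+1)(2n+1)/6, then subtract the first 10 terms.
∑_{k=1}^{15} k² = 15×16×31/6 = 1240
∑_{k=1}^{10} k² = 10×11×21/6 = 385
∑_{k=11}^{15} k² = 1240 - 385 = 855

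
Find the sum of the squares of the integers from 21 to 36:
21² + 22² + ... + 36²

Use ∑_{k=1}^{n} k² = n(n+1)(2n+1)/6, then subtract the first 20 terms.
∑_{k=1}^{36} k² = 36×37×73/6 = 16206
∑_{k=1}^{20} k² = 20×21×41/6 = 2870
∑_{k=21}^{36} k² = 16206 - 2870 = 13336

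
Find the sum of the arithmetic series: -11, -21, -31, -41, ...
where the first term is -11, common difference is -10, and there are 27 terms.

Sₙ = n/2 × (first + last)
Last term = a + (n-1)d = -11 + (27-1)×(-10) = -271
S_27 = 27/2 × (-11 + (-271))
S_27 = 27/2 × (-282) = -3807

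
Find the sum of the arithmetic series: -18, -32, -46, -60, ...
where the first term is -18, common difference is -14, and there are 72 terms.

Sₙ = n/2 × (first + last)
Last term = a + (n-1)d = -18 + (72-1)×(-14) = -1012
S_72 = 72/2 × (-18 + (-1012))
S_72 = 72/2 × (-1030) = -37080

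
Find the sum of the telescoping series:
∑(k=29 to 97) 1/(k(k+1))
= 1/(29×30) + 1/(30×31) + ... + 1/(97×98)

Partial fractions: 1/(k(k+1)) = 1/k - 1/(k+1)
The series telescopes:
= (1/29 - 1/30) + (1/30 - 1/31) + ... + (1/97 - 1/98)
= 1/29 - 1/98
= 69/2842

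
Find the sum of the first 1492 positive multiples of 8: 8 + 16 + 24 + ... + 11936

Factor out 8: = 8(1 + 2 + ... + 1492) = 8 × n(n+1)/2
= 8 × 1492×1493/2
= 8 × 1113778
= 8910224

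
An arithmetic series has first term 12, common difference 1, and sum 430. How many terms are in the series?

Using S = n/2 × [2a + (n-1)d]
430 = n/2 × [2(12) + (n-1)(1)]
430 = n/2 × [24 + 1n - 1]
860 = n × [23 + 1n]
1n² + (23)n - 860 = 0
Discriminant: Δ = (23)² - 4(1)(-860) = 529 + 3440 = 3969
√Δ = 63
n = [-(23) + √Δ] / (2·1) = (-23 + 63) / 2 = 40 / 2 = 20
(The negative root is discarded since n must be a positive integer.)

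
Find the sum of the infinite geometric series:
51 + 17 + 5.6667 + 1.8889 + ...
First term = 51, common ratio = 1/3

For |r| < 1, S = a / (1 - r)
S = 51 / (1 - (1/3))
S = 51 / (2/3)
S = 153/2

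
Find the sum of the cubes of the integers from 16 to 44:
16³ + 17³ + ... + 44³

Use ∑_{k=1}^{n} k³ = [n(n+1)/2]², then subtract the first 15 terms.
∑_{k=1}^{44} k³ = [44×45/2]² = 990² = 980100
∑_{k=1}^{15} k³ = [15×16/2]² = 120² = 14400
∑_{k=16}^{44} k³ = 980100 - 14400 = 965700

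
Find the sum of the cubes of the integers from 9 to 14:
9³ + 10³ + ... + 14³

Use ∑_{k=1}^{n} k³ = [n(n+1)/2]², then subtract the first 8 terms.
∑_{k=1}^{14} k³ = [14×15/2]² = 105² = 11025
∑_{k=1}^{8} k³ = [8×9/2]² = 36² = 1296
∑_{k=9}^{14} k³ = 11025 - 1296 = 9729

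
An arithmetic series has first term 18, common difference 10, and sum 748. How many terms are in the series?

Using S = n/2 × [2a + (n-1)d]
748 = n/2 × [2(18) + (n-1)(10)]
748 = n/2 × [36 + 10n - 10]
1496 = n × [26 + 10n]
10n² + (26)n - 1496 = 0
Discriminant: Δ = (26)² - 4(10)(-1496) = 676 + 59840 = 60516
√Δ = 246
n = [-(26) + √Δ] / (2·10) = (-26 + 246) / 20 = 220 / 20 = 11
(The negative root is discarded since n must be a positive integer.)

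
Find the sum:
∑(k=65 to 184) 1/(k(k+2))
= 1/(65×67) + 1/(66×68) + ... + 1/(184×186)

Partial fractions: 1/(k(k+2)) = (1/2)[1/k - 1/(k+2)]
Telescoping leaves the first two and last two terms:
= (1/2)[1/65 + 1/66 - 1/185 - 1/186]
= 24301/2460315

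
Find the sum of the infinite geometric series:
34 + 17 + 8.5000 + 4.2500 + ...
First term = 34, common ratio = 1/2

For |r| < 1, S = a / (1 - r)
S = 34 / (1 - (1/2))
S = 34 / (1/2)
S = 68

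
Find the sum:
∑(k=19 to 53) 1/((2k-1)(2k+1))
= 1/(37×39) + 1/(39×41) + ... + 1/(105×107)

Partial fractions: 1/((2k-1)(2k+1)) = (1/2)[1/(2k-1) - 1/(2k+1)]
The series telescopes:
= (1/2)[1/37 - 1/107]
= 35/3959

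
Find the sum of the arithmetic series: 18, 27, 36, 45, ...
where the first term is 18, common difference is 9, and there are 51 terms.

Sₙ = n/2 × (first + last)
Last term = a + (n-1)d = 18 + (51-1)×9 = 468
S_51 = 51/2 × (18 + 468)
S_51 = 51/2 × 486 = 12393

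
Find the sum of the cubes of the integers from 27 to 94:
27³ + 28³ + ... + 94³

Use ∑_{k=1}^{n} k³ = [n(n+1)/2]², then subtract the first 26 terms.
∑_{k=1}^{94} k³ = [94×95/2]² = 4465² = 19936225
∑_{k=1}^{26} k³ = [26×27/2]² = 351² = 123201
∑_{k=27}^{94} k³ = 19936225 - 123201 = 19813024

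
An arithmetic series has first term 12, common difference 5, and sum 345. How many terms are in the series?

Using S = n/2 × [2a + (n-1)d]
345 = n/2 × [2(12) + (n-1)(5)]
345 = n/2 × [24 + 5n - 5]
690 = n × [19 + 5n]
5n² + (19)n - 690 = 0
Discriminant: Δ = (19)² - 4(5)(-690) = 361 + 13800 = 14161
√Δ = 119
n = [-(19) + √Δ] / (2·5) = (-19 + 119) / 10 = 100 / 10 = 10
(The negative root is discarded since n must be a positive integer.)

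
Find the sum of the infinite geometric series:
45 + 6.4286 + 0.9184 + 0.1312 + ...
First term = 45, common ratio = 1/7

For |r| < 1, S = a / (1 - r)
S = 45 / (1 - (1/7))
S = 45 / (6/7)
S = 105/2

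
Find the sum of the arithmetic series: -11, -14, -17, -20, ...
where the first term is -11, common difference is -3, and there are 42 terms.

Sₙ = n/2 × (first + last)
Last term = a + (n-1)d = -11 + (42-1)×(-3) = -134
S_42 = 42/2 × (-11 + (-134))
S_42 = 42/2 × (-145) = -3045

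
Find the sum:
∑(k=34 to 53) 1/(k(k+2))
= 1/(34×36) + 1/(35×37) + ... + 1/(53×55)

Partial fractions: 1/(k(k+2)) = (1/2)[1/k - 1/(k+2)]
Telescoping leaves the first two and last two terms:
= (1/2)[1/34 + 1/35 - 1/54 - 1/55]
= 3761/353430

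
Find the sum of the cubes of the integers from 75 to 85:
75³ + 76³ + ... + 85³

Use ∑_{k=1}^{n} k³ = [n(n+1)/2]², then subtract the first 74 terms.
∑_{k=1}^{85} k³ = [85×86/2]² = 3655² = 13359025
∑_{k=1}^{74} k³ = [74×75/2]² = 2775² = 7700625
∑_{k=75}^{85} k³ = 13359025 - 7700625 = 5658400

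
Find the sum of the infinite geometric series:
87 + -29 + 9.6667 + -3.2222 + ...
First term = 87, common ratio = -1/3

For |r| < 1, S = a / (1 - r)
S = 87 / (1 - (-1/3))
S = 87 / (4/3)
S = 261/4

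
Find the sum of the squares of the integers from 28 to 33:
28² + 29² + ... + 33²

Use ∑_{k=1}^{n} k² = n(n+1)(2n+1)/6, then subtract the first 27 terms.
∑_{k=1}^{33} k² = 33×34×67/6 = 12529
∑_{k=1}^{27} k² = 27×28×55/6 = 6930
∑_{k=28}^{33} k² = 12529 - 6930 = 5599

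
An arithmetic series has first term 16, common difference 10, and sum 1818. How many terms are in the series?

Using S = n/2 × [2a + (n-1)d]
1818 = n/2 × [2(16) + (n-1)(10)]
1818 = n/2 × [32 + 10n - 10]
3636 = n × [22 + 10n]
10n² + (22)n - 3636 = 0
Discriminant: Δ = (22)² - 4(10)(-3636) = 484 + 145440 = 145924
√Δ = 382
n = [-(22) + √Δ] / (2·10) = (-22 + 382) / 20 = 360 / 20 = 18
(The negative root is discarded since n must be a positive integer.)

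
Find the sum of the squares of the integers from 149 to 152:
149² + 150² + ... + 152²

Use ∑_{k=1}^{n} k² = n(n+1)(2n+1)/6, then subtract the first 148 terms.
∑_{k=1}^{152} k² = 152×153×305/6 = 1182180
∑_{k=1}^{148} k² = 148×149×297/6 = 1091574
∑_{k=149}^{152} k² = 1182180 - 1091574 = 90606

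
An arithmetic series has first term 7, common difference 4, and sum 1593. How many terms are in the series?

Using S = n/2 × [2a + (n-1)d]
1593 = n/2 × [2(7) + (n-1)(4)]
1593 = n/2 × [14 + 4n - 4]
3186 = n × [10 + 4n]
4n² + (10)n - 3186 = 0
Discriminant: Δ = (10)² - 4(4)(-3186) = 100 + 50976 = 51076
√Δ = 226
n = [-(10) + √Δ] / (2·4) = (-10 + 226) / 8 = 216 / 8 = 27
(The negative root is discarded since n must be a positive integer.)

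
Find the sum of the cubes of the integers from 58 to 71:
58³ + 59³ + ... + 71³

Use ∑_{k=1}^{n} k³ = [n(n+1)/2]², then subtract the first 57 terms.
∑_{k=1}^{71} k³ = [71×72/2]² = 2556² = 6533136
∑_{k=1}^{57} k³ = [57×58/2]² = 1653² = 2732409
∑_{k=58}^{71} k³ = 6533136 - 2732409 = 3800727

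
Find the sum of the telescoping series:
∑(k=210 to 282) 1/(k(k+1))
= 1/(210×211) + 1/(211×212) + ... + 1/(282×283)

Partial fractions: 1/(k(k+1)) = 1/k - 1/(k+1)
The series telescopes:
= (1/210 - 1/211) + (1/211 - 1/212) + ... + (1/282 - 1/283)
= 1/210 - 1/283
= 73/59430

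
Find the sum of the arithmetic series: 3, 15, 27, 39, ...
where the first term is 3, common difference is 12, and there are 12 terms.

Sₙ = n/2 × (first + last)
Last term = a + (n-1)d = 3 + (12-1)×12 = 135
S_12 = 12/2 × (3 + 135)
S_12 = 12/2 × 138 = 828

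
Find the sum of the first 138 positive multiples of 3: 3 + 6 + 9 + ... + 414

Factor out 3: = 3(1 + 2 + ... + 138) = 3 × n(n+1)/2
= 3 × 138×139/2
= 3 × 9591
= 28773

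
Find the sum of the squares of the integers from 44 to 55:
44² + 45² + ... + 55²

Use ∑_{k=1}^{n} k² = n(n+1)(2n+1)/6, then subtract the first 43 terms.
∑_{k=1}^{55} k² = 55×56×111/6 = 56980
∑_{k=1}^{43} k² = 43×44×87/6 = 27434
∑_{k=44}^{55} k² = 56980 - 27434 = 29546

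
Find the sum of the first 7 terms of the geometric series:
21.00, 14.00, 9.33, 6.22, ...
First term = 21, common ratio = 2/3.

Sₙ = a(1 - rⁿ) / (1 - r)
S_7 = 21(1 - (2/3)^7) / (1 - (2/3))
S_7 = 21(1 - (128/2187)) / (1/3)
S_7 = 14413/243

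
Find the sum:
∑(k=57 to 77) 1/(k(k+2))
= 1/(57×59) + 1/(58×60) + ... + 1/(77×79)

Partial fractions: 1/(k(k+2)) = (1/2)[1/k - 1/(k+2)]
Telescoping leaves the first two and last two terms:
= (1/2)[1/57 + 1/58 - 1/78 - 1/79]
= 15799/3395262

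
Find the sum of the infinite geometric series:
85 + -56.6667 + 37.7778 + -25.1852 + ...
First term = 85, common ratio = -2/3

For |r| < 1, S = a / (1 - r)
S = 85 / (1 - (-2/3))
S = 85 / (5/3)
S = 51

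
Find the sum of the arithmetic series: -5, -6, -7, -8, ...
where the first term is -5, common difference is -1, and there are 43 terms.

Sₙ = n/2 × (first + last)
Last term = a + (n-1)d = -5 + (43-1)×(-1) = -47
S_43 = 43/2 × (-5 + (-47))
S_43 = 43/2 × (-52) = -1118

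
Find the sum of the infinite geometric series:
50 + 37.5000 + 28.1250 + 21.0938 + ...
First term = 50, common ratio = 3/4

For |r| < 1, S = a / (1 - r)
S = 50 / (1 - (3/4))
S = 50 / (1/4)
S = 200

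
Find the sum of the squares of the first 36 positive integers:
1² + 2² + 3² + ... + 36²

Formula: ∑k² = n(n+1)(2n+1)/6
= 36×37×73/6
= 97236/6
= 16206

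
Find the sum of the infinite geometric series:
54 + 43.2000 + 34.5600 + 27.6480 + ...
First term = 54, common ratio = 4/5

For |r| < 1, S = a / (1 - r)
S = 54 / (1 - (4/5))
S = 54 / (1/5)
S = 270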